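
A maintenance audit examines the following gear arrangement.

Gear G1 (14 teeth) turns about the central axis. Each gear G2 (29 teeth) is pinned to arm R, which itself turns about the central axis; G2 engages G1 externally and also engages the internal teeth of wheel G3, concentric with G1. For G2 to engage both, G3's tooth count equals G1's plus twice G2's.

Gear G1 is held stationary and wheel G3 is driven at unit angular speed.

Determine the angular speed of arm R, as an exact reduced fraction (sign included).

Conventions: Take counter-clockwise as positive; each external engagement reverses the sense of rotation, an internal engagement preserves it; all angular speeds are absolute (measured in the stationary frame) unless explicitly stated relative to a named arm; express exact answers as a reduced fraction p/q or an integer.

class = planetary set [G3 = 14+2·29 = 72; Willis about the carrier]
ring teeth: 14 + 2·29 = 72
14(ω_sun−ω_arm) = −72(ω_ring−ω_arm),  ω_sun = 0, ω_ring = 1
14(0−ω_arm) = −72(1−ω_arm)  ⇒  86·ω_arm = 72  ⇒  ω_arm = 36/43
exact speed ratio = 36/43

36/43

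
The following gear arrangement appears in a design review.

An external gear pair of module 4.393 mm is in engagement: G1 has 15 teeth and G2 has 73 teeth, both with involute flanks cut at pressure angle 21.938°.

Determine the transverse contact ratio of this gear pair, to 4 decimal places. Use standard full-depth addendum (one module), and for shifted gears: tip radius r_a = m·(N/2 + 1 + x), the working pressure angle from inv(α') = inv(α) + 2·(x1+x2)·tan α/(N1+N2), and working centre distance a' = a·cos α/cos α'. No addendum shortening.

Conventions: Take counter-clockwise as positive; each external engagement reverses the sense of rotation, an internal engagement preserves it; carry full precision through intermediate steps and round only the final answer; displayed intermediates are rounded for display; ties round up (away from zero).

1.5677

class = single-mesh tooth geometry [involute pair 15T × 73T, m = 4.393]
base radii: r_b1 = 30.561728, r_b2 = 148.733742
tip radii: r_a1 = 37.340500, r_a2 = 164.737500
no profile shift: α' = α, a' = a
action lengths: √(r_a1²−r_b1²) = 21.454457, √(r_a2²−r_b2²) = 70.828792
base pitch p_b = π·m·cos α = 12.801667
CR = (21.454457 + 70.828792 − 193.292000·sin 21.93800°)/12.801667 = 1.567668
contact ratio ≈ 1.5677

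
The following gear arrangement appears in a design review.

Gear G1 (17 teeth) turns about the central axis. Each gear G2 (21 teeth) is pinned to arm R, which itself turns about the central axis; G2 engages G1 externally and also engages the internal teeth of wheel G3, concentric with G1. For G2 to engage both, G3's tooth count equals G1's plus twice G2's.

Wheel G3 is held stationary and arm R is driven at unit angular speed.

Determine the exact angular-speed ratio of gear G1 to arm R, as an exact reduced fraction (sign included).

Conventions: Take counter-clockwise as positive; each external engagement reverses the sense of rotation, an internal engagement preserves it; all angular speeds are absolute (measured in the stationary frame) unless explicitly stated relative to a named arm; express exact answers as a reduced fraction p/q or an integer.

class = planetary set [G3 = 17+2·21 = 59; Willis about the carrier]
ring teeth: 17 + 2·21 = 59
17(ω_sun−ω_arm) = −59(ω_ring−ω_arm),  ω_ring = 0, ω_arm = 1
ω_sun = 1 − (59/17)(0−1) = 76/17
ω_out/ω_in = 76/17

76/17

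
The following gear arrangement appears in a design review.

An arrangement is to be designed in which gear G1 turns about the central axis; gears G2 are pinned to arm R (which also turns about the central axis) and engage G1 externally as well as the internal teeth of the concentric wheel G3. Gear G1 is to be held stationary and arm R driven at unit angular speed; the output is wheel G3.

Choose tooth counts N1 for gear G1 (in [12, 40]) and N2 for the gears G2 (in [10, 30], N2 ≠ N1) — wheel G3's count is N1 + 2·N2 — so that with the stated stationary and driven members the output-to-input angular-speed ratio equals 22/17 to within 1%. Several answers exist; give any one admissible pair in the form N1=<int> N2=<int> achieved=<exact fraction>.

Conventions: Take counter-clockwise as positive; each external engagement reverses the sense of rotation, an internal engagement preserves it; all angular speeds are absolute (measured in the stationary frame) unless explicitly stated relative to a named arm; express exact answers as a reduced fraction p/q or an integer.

class = planetary set [ratio 22/17 wanted; Willis about the carrier]
Willis with ω_sun = 0: ω_ring/ω_arm = (N1+N3)/N3; set equal to 22/17  ⇒  N3/N1 = 1/(22/17 − 1) = 17/5
N3 = N1 + 2·N2  ⇒  N2/N1 = (N3/N1 − 1)/2 = (17/5 − 1)/2 = 6/5
smallest multiple with N1 ≥ 12 and N2 ≥ 10: k = 3  ⇒  N1 = 3·5 = 15, N2 = 3·6 = 18 (N1 ≤ 40, N2 ≤ 30, N2 ≠ N1 ✓), N3 = 15 + 2·18 = 51
check: (N1+N3)/N3 with N1 = 15, N3 = 51 gives 22/17; |achieved − target| = 0 ≤ 11/850 ✓

N1=15 N2=18 achieved=22/17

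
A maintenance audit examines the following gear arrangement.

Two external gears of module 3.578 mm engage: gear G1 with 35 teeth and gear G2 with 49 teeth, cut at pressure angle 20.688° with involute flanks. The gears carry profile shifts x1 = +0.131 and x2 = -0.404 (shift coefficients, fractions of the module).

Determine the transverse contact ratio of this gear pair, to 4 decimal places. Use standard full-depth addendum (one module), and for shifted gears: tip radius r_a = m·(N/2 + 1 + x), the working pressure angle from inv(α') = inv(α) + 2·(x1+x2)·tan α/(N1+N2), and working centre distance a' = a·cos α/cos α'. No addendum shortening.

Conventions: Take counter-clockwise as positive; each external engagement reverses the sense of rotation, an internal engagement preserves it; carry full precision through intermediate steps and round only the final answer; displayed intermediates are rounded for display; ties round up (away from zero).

1.7311

single-mesh involute tooth geometry (35T engaging 49T at module 3.578)
base radii: r_b1 = 58.577462, r_b2 = 82.008447
tip radii: r_a1 = 66.661718, r_a2 = 89.793488
inv(α') = inv(20.688°) + 2·(+0.131-0.404)·tan α/(35+49) = 0.01410088  ⇒  α' = 19.64572°
a' = a·cos α / cos α' = 150.2760·cos 20.688°/cos 19.64572° = 149.275302
action lengths: √(r_a1²−r_b1²) = 31.819264, √(r_a2²−r_b2²) = 36.571643
base pitch p_b = π·m·cos α = 10.515801
CR = (31.819264 + 36.571643 − 149.275302·sin 19.64572°)/10.515801 = 1.731116
contact ratio ≈ 1.7311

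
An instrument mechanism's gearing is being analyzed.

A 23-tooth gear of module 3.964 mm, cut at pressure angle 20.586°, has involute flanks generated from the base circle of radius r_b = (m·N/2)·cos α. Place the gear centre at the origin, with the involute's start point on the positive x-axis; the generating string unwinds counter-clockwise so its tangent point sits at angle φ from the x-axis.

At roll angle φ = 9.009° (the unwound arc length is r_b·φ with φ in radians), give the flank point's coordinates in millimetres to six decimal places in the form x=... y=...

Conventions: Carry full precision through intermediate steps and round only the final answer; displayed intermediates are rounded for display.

x=43.199408 y=0.055162

single-mesh involute tooth geometry (23T wheel at module 3.964)
pitch radius r_p = m·N/2 = 3.964·23/2 = 45.586000
base radius r_b = r_p·cos α = 45.586000·cos 20.586° = 42.675128
roll angle φ = 9.009° = 0.15723671 rad
x = r_b·(cos φ + φ·sin φ) = 43.199408
y = r_b·(sin φ − φ·cos φ) = 0.055162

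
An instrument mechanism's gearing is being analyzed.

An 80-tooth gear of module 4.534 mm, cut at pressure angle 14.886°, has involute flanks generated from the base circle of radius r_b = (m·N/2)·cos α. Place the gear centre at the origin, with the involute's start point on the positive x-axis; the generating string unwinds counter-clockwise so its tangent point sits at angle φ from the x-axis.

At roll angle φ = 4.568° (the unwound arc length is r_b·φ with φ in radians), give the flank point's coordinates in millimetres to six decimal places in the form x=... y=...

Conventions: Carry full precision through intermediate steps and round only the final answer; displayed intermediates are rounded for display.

class = single-mesh tooth geometry [base-circle involute, m = 4.534, 80T]
pitch radius r_p = m·N/2 = 4.534·80/2 = 181.360000
base radius r_b = r_p·cos α = 181.360000·cos 14.886° = 175.273355
roll angle φ = 4.568° = 0.07972664 rad
x = r_b·(cos φ + φ·sin φ) = 175.829519
y = r_b·(sin φ − φ·cos φ) = 0.029589

x=175.829519 y=0.029589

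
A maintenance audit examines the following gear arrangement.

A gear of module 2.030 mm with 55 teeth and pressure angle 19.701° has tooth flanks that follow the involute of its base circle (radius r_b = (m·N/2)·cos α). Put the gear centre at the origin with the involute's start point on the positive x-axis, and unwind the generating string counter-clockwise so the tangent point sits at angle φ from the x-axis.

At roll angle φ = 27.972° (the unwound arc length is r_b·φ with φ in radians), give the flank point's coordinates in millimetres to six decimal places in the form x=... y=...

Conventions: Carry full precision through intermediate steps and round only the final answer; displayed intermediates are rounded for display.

recognized (one wheel, involute flank): single-mesh tooth geometry, m = 2.030, N = 55
pitch radius r_p = m·N/2 = 2.030·55/2 = 55.825000
base radius r_b = r_p·cos α = 55.825000·cos 19.701° = 52.557265
roll angle φ = 27.972° = 0.48820350 rad
x = r_b·(cos φ + φ·sin φ) = 58.452292
y = r_b·(sin φ − φ·cos φ) = 1.990341

x=58.452292 y=1.990341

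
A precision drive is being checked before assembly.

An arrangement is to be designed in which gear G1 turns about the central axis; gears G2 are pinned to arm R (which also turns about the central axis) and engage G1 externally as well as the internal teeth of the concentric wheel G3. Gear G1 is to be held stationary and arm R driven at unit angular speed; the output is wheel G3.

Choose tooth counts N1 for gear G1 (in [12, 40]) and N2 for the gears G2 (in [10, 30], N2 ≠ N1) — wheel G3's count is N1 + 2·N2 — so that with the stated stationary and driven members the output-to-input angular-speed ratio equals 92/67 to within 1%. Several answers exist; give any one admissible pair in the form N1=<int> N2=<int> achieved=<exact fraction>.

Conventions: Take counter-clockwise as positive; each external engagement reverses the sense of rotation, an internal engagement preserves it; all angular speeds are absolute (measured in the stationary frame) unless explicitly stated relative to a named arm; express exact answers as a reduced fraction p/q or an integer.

planetary set to be sized for 92/67 (Willis relation)
Willis with ω_sun = 0: ω_ring/ω_arm = (N1+N3)/N3; set equal to 92/67  ⇒  N3/N1 = 1/(92/67 − 1) = 67/25
N3 = N1 + 2·N2  ⇒  N2/N1 = (N3/N1 − 1)/2 = (67/25 − 1)/2 = 21/25
smallest multiple with N1 ≥ 12 and N2 ≥ 10: k = 1  ⇒  N1 = 1·25 = 25, N2 = 1·21 = 21 (N1 ≤ 40, N2 ≤ 30, N2 ≠ N1 ✓), N3 = 25 + 2·21 = 67
check: (N1+N3)/N3 with N1 = 25, N3 = 67 gives 92/67; |achieved − target| = 0 ≤ 23/1675 ✓

N1=25 N2=21 achieved=92/67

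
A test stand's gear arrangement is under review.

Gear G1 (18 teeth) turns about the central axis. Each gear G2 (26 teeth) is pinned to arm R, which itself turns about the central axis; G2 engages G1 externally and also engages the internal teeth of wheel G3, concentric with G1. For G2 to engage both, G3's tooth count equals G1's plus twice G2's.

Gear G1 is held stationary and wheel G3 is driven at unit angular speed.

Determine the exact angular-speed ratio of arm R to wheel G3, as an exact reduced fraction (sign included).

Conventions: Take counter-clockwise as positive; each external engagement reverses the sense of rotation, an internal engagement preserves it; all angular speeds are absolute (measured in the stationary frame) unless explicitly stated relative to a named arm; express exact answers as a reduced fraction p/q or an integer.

recognized (axles ride arm R): planetary set, 18/26/70 teeth
ring teeth: 18 + 2·26 = 70
18(ω_sun−ω_arm) = −70(ω_ring−ω_arm),  ω_sun = 0, ω_ring = 1
18(0−ω_arm) = −70(1−ω_arm)  ⇒  88·ω_arm = 70  ⇒  ω_arm = 35/44
ω_out/ω_in = 35/44

35/44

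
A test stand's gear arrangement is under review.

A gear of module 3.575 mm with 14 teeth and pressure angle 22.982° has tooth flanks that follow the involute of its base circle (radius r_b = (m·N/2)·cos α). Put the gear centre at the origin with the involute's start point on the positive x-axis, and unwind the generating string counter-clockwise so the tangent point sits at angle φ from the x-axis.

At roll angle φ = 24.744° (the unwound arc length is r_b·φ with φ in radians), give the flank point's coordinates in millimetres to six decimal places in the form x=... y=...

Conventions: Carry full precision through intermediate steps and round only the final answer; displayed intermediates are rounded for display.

x=25.088000 y=0.607096

recognized (one wheel, involute flank): single-mesh tooth geometry, m = 3.575, N = 14
pitch radius r_p = m·N/2 = 3.575·14/2 = 25.025000
base radius r_b = r_p·cos α = 25.025000·cos 22.982° = 23.038705
roll angle φ = 24.744° = 0.43186427 rad
x = r_b·(cos φ + φ·sin φ) = 25.088000
y = r_b·(sin φ − φ·cos φ) = 0.607096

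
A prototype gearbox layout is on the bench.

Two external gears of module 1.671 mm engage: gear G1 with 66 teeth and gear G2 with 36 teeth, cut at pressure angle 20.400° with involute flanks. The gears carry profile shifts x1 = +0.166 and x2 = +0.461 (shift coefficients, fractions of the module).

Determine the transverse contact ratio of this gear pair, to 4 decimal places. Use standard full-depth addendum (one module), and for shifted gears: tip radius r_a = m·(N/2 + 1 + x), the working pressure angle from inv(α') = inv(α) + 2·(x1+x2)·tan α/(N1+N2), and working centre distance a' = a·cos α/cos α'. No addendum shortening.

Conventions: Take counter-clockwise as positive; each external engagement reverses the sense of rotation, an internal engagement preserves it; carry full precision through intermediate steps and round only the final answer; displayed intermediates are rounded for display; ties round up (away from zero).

topology: single-mesh involute geometry — m = 1.671, 66T/36T pair
base radii: r_b1 = 51.684541, r_b2 = 28.191568
tip radii: r_a1 = 57.091386, r_a2 = 32.519331
inv(α') = inv(20.400°) + 2·(+0.166+0.461)·tan α/(66+36) = 0.02042164  ⇒  α' = 22.12829°
a' = a·cos α / cos α' = 85.2210·cos 20.400°/cos 22.12829° = 86.227377
action lengths: √(r_a1²−r_b1²) = 24.251487, √(r_a2²−r_b2²) = 16.209331
base pitch p_b = π·m·cos α = 4.920357
CR = (24.251487 + 16.209331 − 86.227377·sin 22.12829°)/4.920357 = 1.621945
contact ratio ≈ 1.6219

1.6219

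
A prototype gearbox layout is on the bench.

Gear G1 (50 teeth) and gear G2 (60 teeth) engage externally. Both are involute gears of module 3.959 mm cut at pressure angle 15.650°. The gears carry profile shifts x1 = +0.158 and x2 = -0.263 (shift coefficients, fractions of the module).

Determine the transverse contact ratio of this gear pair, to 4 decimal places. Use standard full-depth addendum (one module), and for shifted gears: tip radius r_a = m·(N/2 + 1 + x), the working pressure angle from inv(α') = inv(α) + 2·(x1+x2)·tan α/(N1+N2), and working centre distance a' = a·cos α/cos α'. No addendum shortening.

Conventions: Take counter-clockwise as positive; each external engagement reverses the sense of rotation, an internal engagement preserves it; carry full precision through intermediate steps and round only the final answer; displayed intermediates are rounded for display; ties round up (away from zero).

2.0812

recognized (one external pair, fixed centres): single-mesh tooth geometry, m = 3.959, N1 = 50, N2 = 60
base radii: r_b1 = 95.305752, r_b2 = 114.366902
tip radii: r_a1 = 103.559522, r_a2 = 121.687783
inv(α') = inv(15.650°) + 2·(+0.158-0.263)·tan α/(50+60) = 0.00646709  ⇒  α' = 15.24885°
a' = a·cos α / cos α' = 217.7450·cos 15.650°/cos 15.24885° = 217.324067
action lengths: √(r_a1²−r_b1²) = 40.514051, √(r_a2²−r_b2²) = 41.570762
base pitch p_b = π·m·cos α = 11.976474
CR = (40.514051 + 41.570762 − 217.324067·sin 15.24885°)/11.976474 = 2.081248
contact ratio ≈ 2.0812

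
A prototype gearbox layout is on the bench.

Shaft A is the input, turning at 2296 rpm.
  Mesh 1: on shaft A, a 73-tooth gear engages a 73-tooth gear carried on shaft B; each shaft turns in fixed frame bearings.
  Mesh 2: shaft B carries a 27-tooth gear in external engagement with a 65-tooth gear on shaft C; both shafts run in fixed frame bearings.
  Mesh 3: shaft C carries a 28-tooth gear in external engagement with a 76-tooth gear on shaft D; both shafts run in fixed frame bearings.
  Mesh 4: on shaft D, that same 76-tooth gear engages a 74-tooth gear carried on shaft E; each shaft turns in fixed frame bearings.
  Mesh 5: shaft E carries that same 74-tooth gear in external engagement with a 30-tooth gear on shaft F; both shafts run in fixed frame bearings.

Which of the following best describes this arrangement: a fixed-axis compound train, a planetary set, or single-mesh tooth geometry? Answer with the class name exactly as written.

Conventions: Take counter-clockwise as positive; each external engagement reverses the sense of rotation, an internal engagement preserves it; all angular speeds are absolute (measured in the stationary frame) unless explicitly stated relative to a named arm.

fixed-axis compound train

class = fixed-axis compound train [5 meshes; 5 ratios multiply, 5 sense flips]
classification: fixed-axis compound train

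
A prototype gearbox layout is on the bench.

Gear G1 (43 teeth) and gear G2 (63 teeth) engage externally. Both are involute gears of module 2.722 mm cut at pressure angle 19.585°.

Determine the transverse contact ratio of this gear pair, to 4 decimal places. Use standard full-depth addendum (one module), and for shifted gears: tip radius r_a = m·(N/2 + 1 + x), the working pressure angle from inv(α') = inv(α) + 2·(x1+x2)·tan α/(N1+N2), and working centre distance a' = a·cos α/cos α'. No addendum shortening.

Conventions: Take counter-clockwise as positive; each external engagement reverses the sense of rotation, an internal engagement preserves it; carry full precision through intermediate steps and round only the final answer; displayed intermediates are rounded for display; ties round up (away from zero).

single-mesh involute tooth geometry (43T engaging 63T at module 2.722)
base radii: r_b1 = 55.137166, r_b2 = 80.782359
tip radii: r_a1 = 61.245000, r_a2 = 88.465000
no profile shift: α' = α, a' = a
action lengths: √(r_a1²−r_b1²) = 26.661638, √(r_a2²−r_b2²) = 36.059210
base pitch p_b = π·m·cos α = 8.056675
CR = (26.661638 + 36.059210 − 144.266000·sin 19.58500°)/8.056675 = 1.782643
contact ratio ≈ 1.7826

1.7826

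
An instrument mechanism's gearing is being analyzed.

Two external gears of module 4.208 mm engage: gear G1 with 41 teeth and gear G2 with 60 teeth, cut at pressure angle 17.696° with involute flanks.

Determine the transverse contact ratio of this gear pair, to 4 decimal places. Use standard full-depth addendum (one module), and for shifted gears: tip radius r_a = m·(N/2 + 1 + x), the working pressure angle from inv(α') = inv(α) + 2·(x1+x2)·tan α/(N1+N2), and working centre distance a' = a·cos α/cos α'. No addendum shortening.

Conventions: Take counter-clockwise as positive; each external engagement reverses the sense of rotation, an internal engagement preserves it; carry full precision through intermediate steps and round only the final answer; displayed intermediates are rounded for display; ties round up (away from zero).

topology: single-mesh involute geometry — m = 4.208, 41T/60T pair
base radii: r_b1 = 82.182221, r_b2 = 120.266665
tip radii: r_a1 = 90.472000, r_a2 = 130.448000
no profile shift: α' = α, a' = a
action lengths: √(r_a1²−r_b1²) = 37.832068, √(r_a2²−r_b2²) = 50.523362
base pitch p_b = π·m·cos α = 12.594296
CR = (37.832068 + 50.523362 − 212.504000·sin 17.69600°)/12.594296 = 1.886673
contact ratio ≈ 1.8867

1.8867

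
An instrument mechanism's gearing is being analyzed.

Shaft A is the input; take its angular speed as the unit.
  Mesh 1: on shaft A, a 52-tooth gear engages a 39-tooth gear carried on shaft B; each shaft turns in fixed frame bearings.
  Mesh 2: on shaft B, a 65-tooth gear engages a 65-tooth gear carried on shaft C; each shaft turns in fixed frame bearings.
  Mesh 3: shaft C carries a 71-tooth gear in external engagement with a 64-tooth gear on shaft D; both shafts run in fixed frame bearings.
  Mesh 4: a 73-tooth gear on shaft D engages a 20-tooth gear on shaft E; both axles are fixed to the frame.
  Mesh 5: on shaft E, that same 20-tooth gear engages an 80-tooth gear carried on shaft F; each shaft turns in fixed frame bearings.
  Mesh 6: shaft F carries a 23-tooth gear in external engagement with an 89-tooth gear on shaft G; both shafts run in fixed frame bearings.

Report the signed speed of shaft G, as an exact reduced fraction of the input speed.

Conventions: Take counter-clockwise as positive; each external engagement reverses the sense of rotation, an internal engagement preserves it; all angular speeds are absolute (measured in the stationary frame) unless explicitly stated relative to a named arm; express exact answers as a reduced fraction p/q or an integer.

6-mesh fixed-axis compound train (all bearings frame-fixed)
mesh 1 [52T→39T]: |ω|/ω_in = 1×52/39 = 4/3, sense flips to −
mesh 2 [65T→65T]: |ω|/ω_in = (4/3)×65/65 = 4/3, sense flips to +
mesh 3 [71T→64T]: |ω|/ω_in = (4/3)×71/64 = 71/48, sense flips to −
mesh 4 [73T→20T]: |ω|/ω_in = (71/48)×73/20 = 5183/960, sense flips to +
mesh 5 [20T→80T]: |ω|/ω_in = (5183/960)×20/80 = 5183/3840, sense flips to −
mesh 6 [23T→89T]: |ω|/ω_in = (5183/3840)×23/89 = 119209/341760, sense flips to +
signed output speed (× input speed) = 119209/341760

119209/341760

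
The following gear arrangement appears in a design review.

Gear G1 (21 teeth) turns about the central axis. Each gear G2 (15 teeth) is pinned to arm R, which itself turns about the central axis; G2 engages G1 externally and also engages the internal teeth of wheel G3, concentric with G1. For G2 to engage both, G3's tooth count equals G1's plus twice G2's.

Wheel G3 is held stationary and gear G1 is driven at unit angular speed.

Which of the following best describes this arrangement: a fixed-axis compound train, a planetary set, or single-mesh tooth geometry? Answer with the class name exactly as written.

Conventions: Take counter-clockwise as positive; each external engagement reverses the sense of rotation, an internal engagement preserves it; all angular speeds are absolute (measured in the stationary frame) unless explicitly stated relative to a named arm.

planetary set

recognized (axles ride arm R): planetary set, 21/15/51 teeth
classification: planetary set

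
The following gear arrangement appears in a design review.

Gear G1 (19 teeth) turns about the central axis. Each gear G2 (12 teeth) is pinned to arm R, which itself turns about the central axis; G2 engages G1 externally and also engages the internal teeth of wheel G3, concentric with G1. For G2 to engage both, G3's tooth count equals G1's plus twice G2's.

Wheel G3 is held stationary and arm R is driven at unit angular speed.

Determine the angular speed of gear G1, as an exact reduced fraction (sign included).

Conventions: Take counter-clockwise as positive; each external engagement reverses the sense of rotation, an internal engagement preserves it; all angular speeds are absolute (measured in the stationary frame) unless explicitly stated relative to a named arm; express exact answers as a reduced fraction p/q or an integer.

topology: planetary set — G1 19T / G2 12T / G3 43T, arm = carrier (Willis)
ring teeth: 19 + 2·12 = 43
19(ω_sun−ω_arm) = −43(ω_ring−ω_arm),  ω_ring = 0, ω_arm = 1
ω_sun = 1 − (43/19)(0−1) = 62/19
exact speed ratio = 62/19

62/19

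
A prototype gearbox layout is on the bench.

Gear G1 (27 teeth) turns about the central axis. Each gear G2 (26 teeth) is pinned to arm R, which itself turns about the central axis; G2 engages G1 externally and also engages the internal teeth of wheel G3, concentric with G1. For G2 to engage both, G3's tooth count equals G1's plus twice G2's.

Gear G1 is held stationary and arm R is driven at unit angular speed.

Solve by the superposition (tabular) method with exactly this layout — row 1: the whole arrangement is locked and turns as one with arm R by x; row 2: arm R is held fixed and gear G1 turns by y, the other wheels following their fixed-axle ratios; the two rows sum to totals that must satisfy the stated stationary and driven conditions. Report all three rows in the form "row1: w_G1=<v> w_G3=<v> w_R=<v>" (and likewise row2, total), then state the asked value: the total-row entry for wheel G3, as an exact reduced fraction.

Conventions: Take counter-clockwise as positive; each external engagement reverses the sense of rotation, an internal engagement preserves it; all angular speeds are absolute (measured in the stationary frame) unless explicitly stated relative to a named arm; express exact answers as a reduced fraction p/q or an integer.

topology: planetary set — G1 27T / G2 26T / G3 79T, arm = carrier (Willis)
superposition row 1 [locked train]: every member turns x
row 2 — arm fixed, fixed-axis ratios: sun y, ring −(27/79)·y, arm 0
boundary: total ω_sun = x + y = 0 and total ω_arm = x = 1  ⇒  y = -1, x = 1
row 2 ring = −(27/79)·(-1) = 27/79
totals (row 1 + row 2): sun 1 + (-1) = 0, ring 1 + 27/79 = 106/79, arm 1 + 0 = 1
asked cell (total, ring) = 106/79

row1: w_G1=1 w_G3=1 w_R=1
row2: w_G1=-1 w_G3=27/79 w_R=0
total: w_G1=0 w_G3=106/79 w_R=1
asked value: 106/79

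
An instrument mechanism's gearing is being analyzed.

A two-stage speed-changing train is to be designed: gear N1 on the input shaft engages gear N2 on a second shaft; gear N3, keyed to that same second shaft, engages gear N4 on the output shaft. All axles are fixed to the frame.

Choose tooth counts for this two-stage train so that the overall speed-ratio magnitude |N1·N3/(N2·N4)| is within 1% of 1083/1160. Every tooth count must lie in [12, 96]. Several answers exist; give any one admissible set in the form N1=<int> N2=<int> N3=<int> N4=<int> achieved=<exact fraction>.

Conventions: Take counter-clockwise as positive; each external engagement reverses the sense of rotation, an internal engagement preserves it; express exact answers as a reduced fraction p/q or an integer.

N1=19 N2=20 N3=57 N4=58 achieved=1083/1160

topology: fixed-axis compound train — 2 stages, target 1083/1160
target = 1083/1160 in lowest terms: an exact hit needs N1·N3 = k·1083 and N2·N4 = k·1160 for one integer k, every count in [12, 96]; additionally prefer no 1:1 stage (N1 ≠ N2, N3 ≠ N4)
k = 1: N1·N3 = 1083 = 19·57, N2·N4 = 1160 = 20·58
achieved = 19·57/(20·58) = 1083/1160; |achieved − target| = 0 ≤ 1083/116000 ✓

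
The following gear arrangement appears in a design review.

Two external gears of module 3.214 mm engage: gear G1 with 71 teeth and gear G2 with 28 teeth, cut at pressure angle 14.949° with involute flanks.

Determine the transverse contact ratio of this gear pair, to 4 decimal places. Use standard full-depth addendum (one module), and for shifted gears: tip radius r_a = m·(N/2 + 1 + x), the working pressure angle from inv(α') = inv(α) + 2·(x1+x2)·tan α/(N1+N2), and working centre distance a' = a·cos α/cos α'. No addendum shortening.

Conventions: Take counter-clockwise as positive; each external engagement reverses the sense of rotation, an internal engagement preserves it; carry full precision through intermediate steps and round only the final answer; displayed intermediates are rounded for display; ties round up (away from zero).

2.0425

class = single-mesh tooth geometry [involute pair 71T × 28T, m = 3.214]
base radii: r_b1 = 110.235481, r_b2 = 43.473147
tip radii: r_a1 = 117.311000, r_a2 = 48.210000
no profile shift: α' = α, a' = a
action lengths: √(r_a1²−r_b1²) = 40.124923, √(r_a2²−r_b2²) = 20.839615
base pitch p_b = π·m·cos α = 9.755351
CR = (40.124923 + 20.839615 − 159.093000·sin 14.94900°)/9.755351 = 2.042473
contact ratio ≈ 2.0425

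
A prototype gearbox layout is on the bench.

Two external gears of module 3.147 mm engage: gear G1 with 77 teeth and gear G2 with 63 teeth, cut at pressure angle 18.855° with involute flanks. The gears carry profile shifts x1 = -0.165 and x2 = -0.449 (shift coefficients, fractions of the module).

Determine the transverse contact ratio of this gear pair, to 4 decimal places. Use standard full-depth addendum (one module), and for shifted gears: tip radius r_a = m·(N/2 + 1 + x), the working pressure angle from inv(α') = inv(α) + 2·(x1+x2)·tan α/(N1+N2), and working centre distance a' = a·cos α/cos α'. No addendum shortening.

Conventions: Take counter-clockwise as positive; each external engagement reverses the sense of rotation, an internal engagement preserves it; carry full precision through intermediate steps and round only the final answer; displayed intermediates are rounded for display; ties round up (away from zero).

2.0330

recognized (one external pair, fixed centres): single-mesh tooth geometry, m = 3.147, N1 = 77, N2 = 63
base radii: r_b1 = 114.658017, r_b2 = 93.811105
tip radii: r_a1 = 123.787245, r_a2 = 100.864497
inv(α') = inv(18.855°) + 2·(-0.165-0.449)·tan α/(77+63) = 0.00942203  ⇒  α' = 17.23993°
a' = a·cos α / cos α' = 220.2900·cos 18.855°/cos 17.23993° = 218.275813
action lengths: √(r_a1²−r_b1²) = 46.656416, √(r_a2²−r_b2²) = 37.055679
base pitch p_b = π·m·cos α = 9.356072
CR = (46.656416 + 37.055679 − 218.275813·sin 17.23993°)/9.356072 = 2.032997
contact ratio ≈ 2.0330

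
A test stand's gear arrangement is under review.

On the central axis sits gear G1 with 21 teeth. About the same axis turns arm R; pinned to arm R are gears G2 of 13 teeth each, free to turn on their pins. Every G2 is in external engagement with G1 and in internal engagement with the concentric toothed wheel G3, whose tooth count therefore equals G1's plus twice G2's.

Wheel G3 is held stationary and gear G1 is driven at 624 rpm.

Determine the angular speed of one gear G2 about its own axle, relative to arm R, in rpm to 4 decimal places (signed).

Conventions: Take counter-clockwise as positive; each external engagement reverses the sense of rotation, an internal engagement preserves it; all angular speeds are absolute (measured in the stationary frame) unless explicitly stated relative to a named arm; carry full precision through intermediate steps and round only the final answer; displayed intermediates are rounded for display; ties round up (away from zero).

topology: planetary set — G1 21T / G2 13T / G3 47T, arm = carrier (Willis)
normalise by the input: solve with ω_sun = 1, then scale by 624 rpm
ring teeth: 21 + 2·13 = 47
21(ω_sun−ω_arm) = −47(ω_ring−ω_arm),  ω_ring = 0, ω_sun = 1
21(1−ω_arm) = −47(0−ω_arm)  ⇒  68·ω_arm = 21  ⇒  ω_arm = 21/68
sun–planet mesh: 21·(1−21/68) = −13·(ω_p−ω_arm)  ⇒  ω_p−ω_arm = -987/884
scale: ω_p−ω_arm = -987/884 × 624 rpm = -696.7059 rpm

-696.7059 rpm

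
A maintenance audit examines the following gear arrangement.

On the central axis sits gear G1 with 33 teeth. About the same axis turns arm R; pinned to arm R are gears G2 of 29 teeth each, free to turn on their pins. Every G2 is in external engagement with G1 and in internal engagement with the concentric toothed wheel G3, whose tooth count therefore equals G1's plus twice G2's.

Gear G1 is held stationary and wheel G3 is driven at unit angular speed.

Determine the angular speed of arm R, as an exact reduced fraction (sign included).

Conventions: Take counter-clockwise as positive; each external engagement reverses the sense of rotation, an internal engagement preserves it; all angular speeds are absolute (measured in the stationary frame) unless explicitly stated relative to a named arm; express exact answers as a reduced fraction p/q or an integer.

recognized (axles ride arm R): planetary set, 33/29/91 teeth
ring teeth: 33 + 2·29 = 91
33(ω_sun−ω_arm) = −91(ω_ring−ω_arm),  ω_sun = 0, ω_ring = 1
33(0−ω_arm) = −91(1−ω_arm)  ⇒  124·ω_arm = 91  ⇒  ω_arm = 91/124
exact speed ratio = 91/124

91/124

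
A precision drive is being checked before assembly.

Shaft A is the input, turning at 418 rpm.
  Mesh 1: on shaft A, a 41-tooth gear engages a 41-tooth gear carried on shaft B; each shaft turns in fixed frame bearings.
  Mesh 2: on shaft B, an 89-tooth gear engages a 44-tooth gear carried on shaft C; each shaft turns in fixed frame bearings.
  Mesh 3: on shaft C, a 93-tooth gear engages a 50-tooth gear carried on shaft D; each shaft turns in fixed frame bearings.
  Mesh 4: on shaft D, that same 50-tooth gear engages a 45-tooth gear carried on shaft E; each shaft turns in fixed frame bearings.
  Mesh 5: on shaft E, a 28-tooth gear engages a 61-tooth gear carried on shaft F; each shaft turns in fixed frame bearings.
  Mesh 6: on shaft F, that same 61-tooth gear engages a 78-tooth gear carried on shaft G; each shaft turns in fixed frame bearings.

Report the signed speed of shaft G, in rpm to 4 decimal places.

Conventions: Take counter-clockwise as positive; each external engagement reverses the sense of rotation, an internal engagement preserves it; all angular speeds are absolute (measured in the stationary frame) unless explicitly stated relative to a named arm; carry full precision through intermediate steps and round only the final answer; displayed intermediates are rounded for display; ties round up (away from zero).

+627.2598 rpm

topology: fixed-axis compound train — 6 meshes, A→G
mesh 1 [41T→41T]: ω = 418.0000×41/41 = 418.0000 rpm, sense flips to −
mesh 2 [89T→44T]: ω = 418.0000×89/44 = 845.5000 rpm, sense flips to +
mesh 3 [93T→50T]: ω = 845.5000×93/50 = 1572.6300 rpm, sense flips to −
mesh 4 [50T→45T]: ω = 1572.6300×50/45 = 1747.3667 rpm, sense flips to +
mesh 5 [28T→61T]: ω = 1747.3667×28/61 = 802.0699 rpm, sense flips to −
mesh 6 [61T→78T]: ω = 802.0699×61/78 = 627.2598 rpm, sense flips to +
signed output speed = +627.2598 rpm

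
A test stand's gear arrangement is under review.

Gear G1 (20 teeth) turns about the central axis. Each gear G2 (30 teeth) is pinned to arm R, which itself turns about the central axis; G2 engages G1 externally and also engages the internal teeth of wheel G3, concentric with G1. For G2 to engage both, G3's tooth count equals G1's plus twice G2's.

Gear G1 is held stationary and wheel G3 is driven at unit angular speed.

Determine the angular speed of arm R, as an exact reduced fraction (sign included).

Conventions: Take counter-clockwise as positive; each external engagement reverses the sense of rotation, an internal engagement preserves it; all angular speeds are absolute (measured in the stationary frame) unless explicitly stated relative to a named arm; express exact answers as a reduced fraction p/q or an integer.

4/5

topology: planetary set — G1 20T / G2 30T / G3 80T, arm = carrier (Willis)
ring teeth: 20 + 2·30 = 80
20(ω_sun−ω_arm) = −80(ω_ring−ω_arm),  ω_sun = 0, ω_ring = 1
20(0−ω_arm) = −80(1−ω_arm)  ⇒  100·ω_arm = 80  ⇒  ω_arm = 4/5
exact speed ratio = 4/5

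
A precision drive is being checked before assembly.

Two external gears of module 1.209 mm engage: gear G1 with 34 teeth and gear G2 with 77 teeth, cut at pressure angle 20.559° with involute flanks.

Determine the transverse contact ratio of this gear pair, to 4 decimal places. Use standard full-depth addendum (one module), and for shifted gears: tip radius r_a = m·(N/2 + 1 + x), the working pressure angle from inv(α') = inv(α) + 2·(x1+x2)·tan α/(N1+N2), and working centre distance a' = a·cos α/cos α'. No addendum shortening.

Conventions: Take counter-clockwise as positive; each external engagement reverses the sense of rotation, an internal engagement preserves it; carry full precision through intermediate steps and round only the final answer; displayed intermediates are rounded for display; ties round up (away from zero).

class = single-mesh tooth geometry [involute pair 34T × 77T, m = 1.209]
base radii: r_b1 = 19.244001, r_b2 = 43.582003
tip radii: r_a1 = 21.762000, r_a2 = 47.755500
no profile shift: α' = α, a' = a
action lengths: √(r_a1²−r_b1²) = 10.161351, √(r_a2²−r_b2²) = 19.524261
base pitch p_b = π·m·cos α = 3.556283
CR = (10.161351 + 19.524261 − 67.099500·sin 20.55900°)/3.556283 = 1.721507
contact ratio ≈ 1.7215

1.7215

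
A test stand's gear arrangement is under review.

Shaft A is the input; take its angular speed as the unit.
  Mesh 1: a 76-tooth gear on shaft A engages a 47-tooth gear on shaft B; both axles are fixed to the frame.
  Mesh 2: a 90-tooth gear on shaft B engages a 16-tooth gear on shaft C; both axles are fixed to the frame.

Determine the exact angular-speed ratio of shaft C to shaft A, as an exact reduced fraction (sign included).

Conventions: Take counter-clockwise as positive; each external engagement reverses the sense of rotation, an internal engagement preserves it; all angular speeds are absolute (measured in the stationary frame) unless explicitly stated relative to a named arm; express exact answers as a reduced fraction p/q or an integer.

class = fixed-axis compound train [2 meshes; 2 ratios multiply, 2 sense flips]
mesh 1 [76T→47T]: running ratio 76/47, sense −
mesh 2 [90T→16T]: running ratio 855/94, sense +
ω_out/ω_in = 855/94

855/94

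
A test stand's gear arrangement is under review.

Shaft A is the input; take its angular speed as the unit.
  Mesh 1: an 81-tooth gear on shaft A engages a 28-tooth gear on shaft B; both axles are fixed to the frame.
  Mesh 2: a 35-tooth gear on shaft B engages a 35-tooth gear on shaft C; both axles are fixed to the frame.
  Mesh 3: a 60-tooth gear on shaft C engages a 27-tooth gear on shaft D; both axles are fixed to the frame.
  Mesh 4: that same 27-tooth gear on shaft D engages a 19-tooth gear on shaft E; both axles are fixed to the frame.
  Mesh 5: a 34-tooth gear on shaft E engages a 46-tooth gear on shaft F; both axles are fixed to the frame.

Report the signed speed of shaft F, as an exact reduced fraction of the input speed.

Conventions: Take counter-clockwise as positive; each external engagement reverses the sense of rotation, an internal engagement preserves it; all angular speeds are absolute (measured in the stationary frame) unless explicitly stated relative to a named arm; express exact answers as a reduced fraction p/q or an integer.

-20655/3059

5-mesh fixed-axis compound train (all bearings frame-fixed)
mesh 1 [81T→28T]: |ω|/ω_in = 1×81/28 = 81/28, sense flips to −
mesh 2 [35T→35T]: |ω|/ω_in = (81/28)×35/35 = 81/28, sense flips to +
mesh 3 [60T→27T]: |ω|/ω_in = (81/28)×60/27 = 45/7, sense flips to −
mesh 4 [27T→19T]: |ω|/ω_in = (45/7)×27/19 = 1215/133, sense flips to +
mesh 5 [34T→46T]: |ω|/ω_in = (1215/133)×34/46 = 20655/3059, sense flips to −
signed output speed (× input speed) = -20655/3059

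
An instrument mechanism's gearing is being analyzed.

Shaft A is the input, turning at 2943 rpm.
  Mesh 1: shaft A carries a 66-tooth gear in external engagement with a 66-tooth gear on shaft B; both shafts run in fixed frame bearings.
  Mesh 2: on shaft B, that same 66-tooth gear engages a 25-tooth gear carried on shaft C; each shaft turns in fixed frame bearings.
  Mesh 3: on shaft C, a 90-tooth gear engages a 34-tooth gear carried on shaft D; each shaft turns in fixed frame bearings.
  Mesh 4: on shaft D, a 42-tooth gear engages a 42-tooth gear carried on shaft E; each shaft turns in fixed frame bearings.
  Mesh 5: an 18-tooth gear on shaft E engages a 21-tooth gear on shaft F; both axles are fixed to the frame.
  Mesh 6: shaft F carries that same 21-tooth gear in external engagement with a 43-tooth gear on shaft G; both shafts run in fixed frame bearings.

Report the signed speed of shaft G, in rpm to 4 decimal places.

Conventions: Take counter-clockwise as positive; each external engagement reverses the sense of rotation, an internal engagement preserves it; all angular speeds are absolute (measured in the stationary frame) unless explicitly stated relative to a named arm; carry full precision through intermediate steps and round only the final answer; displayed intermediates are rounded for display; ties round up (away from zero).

+8609.1808 rpm

recognized (7 fixed axles, 6 meshes): fixed-axis compound train
mesh 1 [66T→66T]: ω = 2943.0000×66/66 = 2943.0000 rpm, sense flips to −
mesh 2 [66T→25T]: ω = 2943.0000×66/25 = 7769.5200 rpm, sense flips to +
mesh 3 [90T→34T]: ω = 7769.5200×90/34 = 20566.3765 rpm, sense flips to −
mesh 4 [42T→42T]: ω = 20566.3765×42/42 = 20566.3765 rpm, sense flips to +
mesh 5 [18T→21T]: ω = 20566.3765×18/21 = 17628.3227 rpm, sense flips to −
mesh 6 [21T→43T]: ω = 17628.3227×21/43 = 8609.1808 rpm, sense flips to +
signed output speed = +8609.1808 rpm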